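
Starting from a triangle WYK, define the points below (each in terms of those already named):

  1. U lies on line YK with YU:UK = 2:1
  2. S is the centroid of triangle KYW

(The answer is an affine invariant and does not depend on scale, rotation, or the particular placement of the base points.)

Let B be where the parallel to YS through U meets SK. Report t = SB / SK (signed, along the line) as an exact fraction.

Set W = (0, 0), Y = (1, 0), K = (0, 1); any affine frame gives the same invariant.
1. U lies on line YK with YU:UK = 2:1 ⇒ U = (1/3, 2/3)
2. S is the centroid of triangle KYW ⇒ S = (1/3, 1/3)
through U parallel to YS: direction (-2/3, 1/3); meets SK at B = (1/9, 7/9)
B = S + t·(K−S) with t = 2/3

t = 2/3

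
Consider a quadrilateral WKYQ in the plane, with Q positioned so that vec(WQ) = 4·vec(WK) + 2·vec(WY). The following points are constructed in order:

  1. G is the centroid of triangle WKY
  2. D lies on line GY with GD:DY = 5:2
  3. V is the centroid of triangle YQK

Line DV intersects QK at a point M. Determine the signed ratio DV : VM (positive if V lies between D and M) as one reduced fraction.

Assign W = (0, 0), K = (1, 0), Y = (0, 1), Q = (4, 2) — the answer is frame-independent, so this choice is without loss of generality.
1. G is the centroid of triangle WKY ⇒ G = (1/3, 1/3)
2. D lies on line GY with GD:DY = 5:2 ⇒ D = (2/21, 17/21)
3. V is the centroid of triangle YQK ⇒ V = (5/3, 1)
line DV meets QK at M = (145/54, 91/81)
V = D + t·(M−D) with t = 54/89, so DV:VM = 54/89:35/89

DV:VM = 54/35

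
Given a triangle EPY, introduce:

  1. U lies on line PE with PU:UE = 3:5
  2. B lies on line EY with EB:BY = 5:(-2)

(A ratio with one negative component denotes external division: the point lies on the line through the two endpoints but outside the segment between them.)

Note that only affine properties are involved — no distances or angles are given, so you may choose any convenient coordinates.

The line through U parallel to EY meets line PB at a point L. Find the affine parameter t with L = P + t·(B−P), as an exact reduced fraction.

t = 3/8

Assign E = (0, 0), P = (1, 0), Y = (0, 1) — the answer is frame-independent, so this choice is without loss of generality.
1. U lies on line PE with PU:UE = 3:5 ⇒ U = (5/8, 0)
2. B lies on line EY with EB:BY = 5:(-2) ⇒ B = (0, 5/3)
through U parallel to EY: direction (0, 1); meets PB at L = (5/8, 5/8)
L = P + t·(B−P) with t = 3/8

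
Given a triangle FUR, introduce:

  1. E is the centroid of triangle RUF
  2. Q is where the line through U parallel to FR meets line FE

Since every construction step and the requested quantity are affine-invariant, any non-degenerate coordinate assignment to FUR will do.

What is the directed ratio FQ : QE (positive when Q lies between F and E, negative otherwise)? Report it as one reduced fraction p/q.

Assign F = (0, 0), U = (1, 0), R = (0, 1) — the answer is frame-independent, so this choice is without loss of generality.
1. E is the centroid of triangle RUF ⇒ E = (1/3, 1/3)
2. Q is where the line through U parallel to FR meets line FE ⇒ Q = (1, 1)
Q = F + t·(E−F) with t = 3, so FQ:QE = t:(1−t) = 3:-2

FQ:QE = -3/2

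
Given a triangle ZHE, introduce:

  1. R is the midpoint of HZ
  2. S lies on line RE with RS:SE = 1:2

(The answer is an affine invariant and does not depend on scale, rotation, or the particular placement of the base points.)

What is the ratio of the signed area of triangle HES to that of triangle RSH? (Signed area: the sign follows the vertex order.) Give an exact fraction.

[HES]:[RSH] = -2

Assign Z = (0, 0), H = (1, 0), E = (0, 1) — the answer is frame-independent, so this choice is without loss of generality.
1. R is the midpoint of HZ ⇒ R = (1/2, 0)
2. S lies on line RE with RS:SE = 1:2 ⇒ S = (1/3, 1/3)
2·[HES] = 1/3, 2·[RSH] = -1/6
[HES]:[RSH] = 1/3:-1/6 = -2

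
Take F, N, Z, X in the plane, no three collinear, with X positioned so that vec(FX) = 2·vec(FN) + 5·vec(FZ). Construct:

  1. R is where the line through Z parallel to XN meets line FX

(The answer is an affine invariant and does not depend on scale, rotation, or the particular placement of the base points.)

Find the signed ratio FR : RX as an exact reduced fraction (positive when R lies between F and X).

Set F = (0, 0), N = (1, 0), Z = (0, 1), X = (2, 5); any affine frame gives the same invariant.
1. R is where the line through Z parallel to XN meets line FX ⇒ R = (-2/5, -1)
R = F + t·(X−F) with t = -1/5, so FR:RX = t:(1−t) = -1/5:6/5

FR:RX = -1/6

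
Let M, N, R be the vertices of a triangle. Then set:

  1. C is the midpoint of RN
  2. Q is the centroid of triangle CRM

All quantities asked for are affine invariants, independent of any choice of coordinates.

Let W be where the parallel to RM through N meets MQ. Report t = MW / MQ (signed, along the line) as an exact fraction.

Choose coordinates M = (0, 0), N = (1, 0), R = (0, 1).
1. C is the midpoint of RN ⇒ C = (1/2, 1/2)
2. Q is the centroid of triangle CRM ⇒ Q = (1/6, 1/2)
through N parallel to RM: direction (0, -1); meets MQ at W = (1, 3)
W = M + t·(Q−M) with t = 6

t = 6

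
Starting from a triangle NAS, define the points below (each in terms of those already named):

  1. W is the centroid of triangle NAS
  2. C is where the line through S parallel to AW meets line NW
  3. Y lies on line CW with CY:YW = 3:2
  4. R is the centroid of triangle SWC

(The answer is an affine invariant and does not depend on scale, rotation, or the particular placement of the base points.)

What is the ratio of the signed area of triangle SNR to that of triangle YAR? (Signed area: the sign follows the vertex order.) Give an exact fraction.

Work in coordinates with N = (0, 0), A = (1, 0), S = (0, 1).
1. W is the centroid of triangle NAS ⇒ W = (1/3, 1/3)
2. C is where the line through S parallel to AW meets line NW ⇒ C = (2/3, 2/3)
3. Y lies on line CW with CY:YW = 3:2 ⇒ Y = (7/15, 7/15)
4. R is the centroid of triangle SWC ⇒ R = (1/3, 2/3)
2·[SNR] = 1/3, 2·[YAR] = 2/45
[SNR]:[YAR] = 1/3:2/45 = 15/2

[SNR]:[YAR] = 15/2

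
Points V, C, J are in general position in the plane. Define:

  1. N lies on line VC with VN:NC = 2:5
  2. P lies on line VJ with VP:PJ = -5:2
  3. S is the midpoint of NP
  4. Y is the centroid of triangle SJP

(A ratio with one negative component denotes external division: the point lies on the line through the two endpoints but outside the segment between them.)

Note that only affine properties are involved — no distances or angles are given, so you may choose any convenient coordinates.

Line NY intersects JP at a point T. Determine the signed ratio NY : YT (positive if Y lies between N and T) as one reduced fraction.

NY:YT = 5

Set V = (0, 0), C = (1, 0), J = (0, 1); any affine frame gives the same invariant.
1. N lies on line VC with VN:NC = 2:5 ⇒ N = (2/7, 0)
2. P lies on line VJ with VP:PJ = -5:2 ⇒ P = (0, 5/3)
3. S is the midpoint of NP ⇒ S = (1/7, 5/6)
4. Y is the centroid of triangle SJP ⇒ Y = (1/21, 7/6)
line NY meets JP at T = (0, 7/5)
Y = N + t·(T−N) with t = 5/6, so NY:YT = 5/6:1/6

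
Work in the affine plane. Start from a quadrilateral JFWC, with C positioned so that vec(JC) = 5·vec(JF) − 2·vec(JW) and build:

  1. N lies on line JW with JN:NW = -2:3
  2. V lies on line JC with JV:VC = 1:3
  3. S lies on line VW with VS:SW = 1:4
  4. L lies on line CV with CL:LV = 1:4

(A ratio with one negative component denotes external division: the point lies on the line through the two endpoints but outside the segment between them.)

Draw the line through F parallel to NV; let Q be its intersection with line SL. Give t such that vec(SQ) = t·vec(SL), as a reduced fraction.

Choose coordinates J = (0, 0), F = (1, 0), W = (0, 1), C = (5, -2).
1. N lies on line JW with JN:NW = -2:3 ⇒ N = (0, -2)
2. V lies on line JC with JV:VC = 1:3 ⇒ V = (5/4, -1/2)
3. S lies on line VW with VS:SW = 1:4 ⇒ S = (1, -1/5)
4. L lies on line CV with CL:LV = 1:4 ⇒ L = (17/4, -17/10)
through F parallel to NV: direction (5/4, 3/2); meets SL at Q = (95/108, -13/90)
Q = S + t·(L−S) with t = -1/27

t = -1/27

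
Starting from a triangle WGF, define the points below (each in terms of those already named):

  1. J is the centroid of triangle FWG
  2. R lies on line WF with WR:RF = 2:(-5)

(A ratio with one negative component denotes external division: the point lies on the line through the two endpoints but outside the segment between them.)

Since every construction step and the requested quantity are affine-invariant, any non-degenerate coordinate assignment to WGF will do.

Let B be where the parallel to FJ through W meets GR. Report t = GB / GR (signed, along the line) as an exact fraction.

Work in coordinates with W = (0, 0), G = (1, 0), F = (0, 1).
1. J is the centroid of triangle FWG ⇒ J = (1/3, 1/3)
2. R lies on line WF with WR:RF = 2:(-5) ⇒ R = (0, -2/3)
through W parallel to FJ: direction (1/3, -2/3); meets GR at B = (1/4, -1/2)
B = G + t·(R−G) with t = 3/4

t = 3/4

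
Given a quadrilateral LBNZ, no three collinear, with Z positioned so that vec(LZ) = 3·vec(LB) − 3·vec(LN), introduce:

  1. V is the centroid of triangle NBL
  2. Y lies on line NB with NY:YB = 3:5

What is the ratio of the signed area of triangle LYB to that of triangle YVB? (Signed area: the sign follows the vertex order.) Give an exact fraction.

[LYB]:[YVB] = -3

Choose coordinates L = (0, 0), B = (1, 0), N = (0, 1), Z = (3, -3).
1. V is the centroid of triangle NBL ⇒ V = (1/3, 1/3)
2. Y lies on line NB with NY:YB = 3:5 ⇒ Y = (3/8, 5/8)
2·[LYB] = -5/8, 2·[YVB] = 5/24
[LYB]:[YVB] = -5/8:5/24 = -3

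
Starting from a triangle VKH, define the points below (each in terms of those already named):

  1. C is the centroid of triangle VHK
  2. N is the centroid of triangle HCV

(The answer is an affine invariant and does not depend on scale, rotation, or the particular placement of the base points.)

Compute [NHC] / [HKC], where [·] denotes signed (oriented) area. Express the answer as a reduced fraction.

[NHC]:[HKC] = 1/3

Choose coordinates V = (0, 0), K = (1, 0), H = (0, 1).
1. C is the centroid of triangle VHK ⇒ C = (1/3, 1/3)
2. N is the centroid of triangle HCV ⇒ N = (1/9, 4/9)
2·[NHC] = -1/9, 2·[HKC] = -1/3
[NHC]:[HKC] = -1/9:-1/3 = 1/3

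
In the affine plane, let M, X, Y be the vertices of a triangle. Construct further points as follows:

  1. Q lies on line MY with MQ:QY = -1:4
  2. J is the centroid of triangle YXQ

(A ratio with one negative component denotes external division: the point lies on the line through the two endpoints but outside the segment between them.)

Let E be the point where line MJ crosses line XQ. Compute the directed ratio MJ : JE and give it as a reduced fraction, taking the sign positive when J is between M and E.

MJ:JE = -1/4

Work in coordinates with M = (0, 0), X = (1, 0), Y = (0, 1).
1. Q lies on line MY with MQ:QY = -1:4 ⇒ Q = (0, -1/3)
2. J is the centroid of triangle YXQ ⇒ J = (1/3, 2/9)
line MJ meets XQ at E = (-1, -2/3)
J = M + t·(E−M) with t = -1/3, so MJ:JE = -1/3:4/3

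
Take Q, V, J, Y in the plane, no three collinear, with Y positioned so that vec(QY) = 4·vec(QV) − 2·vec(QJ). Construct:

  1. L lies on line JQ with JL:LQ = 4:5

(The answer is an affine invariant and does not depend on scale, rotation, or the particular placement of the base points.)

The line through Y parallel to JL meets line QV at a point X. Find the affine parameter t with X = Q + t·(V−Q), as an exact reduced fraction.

t = 4

Assign Q = (0, 0), V = (1, 0), J = (0, 1), Y = (4, -2) — the answer is frame-independent, so this choice is without loss of generality.
1. L lies on line JQ with JL:LQ = 4:5 ⇒ L = (0, 5/9)
through Y parallel to JL: direction (0, -4/9); meets QV at X = (4, 0)
X = Q + t·(V−Q) with t = 4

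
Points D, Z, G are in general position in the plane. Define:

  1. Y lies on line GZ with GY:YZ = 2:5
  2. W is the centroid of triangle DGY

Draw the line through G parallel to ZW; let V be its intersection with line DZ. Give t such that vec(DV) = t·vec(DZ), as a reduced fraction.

t = 19/12

Choose coordinates D = (0, 0), Z = (1, 0), G = (0, 1).
1. Y lies on line GZ with GY:YZ = 2:5 ⇒ Y = (2/7, 5/7)
2. W is the centroid of triangle DGY ⇒ W = (2/21, 4/7)
through G parallel to ZW: direction (-19/21, 4/7); meets DZ at V = (19/12, 0)
V = D + t·(Z−D) with t = 19/12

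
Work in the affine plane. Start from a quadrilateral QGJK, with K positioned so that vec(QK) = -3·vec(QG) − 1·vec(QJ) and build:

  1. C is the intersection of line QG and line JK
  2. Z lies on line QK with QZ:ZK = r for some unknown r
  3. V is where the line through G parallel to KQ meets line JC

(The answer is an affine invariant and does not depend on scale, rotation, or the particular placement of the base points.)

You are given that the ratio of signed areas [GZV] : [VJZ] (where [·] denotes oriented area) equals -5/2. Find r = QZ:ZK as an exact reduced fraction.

r = 5

Assign Q = (0, 0), G = (1, 0), J = (0, 1), K = (-3, -1) — the answer is frame-independent, so this choice is without loss of generality.
1. C is the intersection of line QG and line JK ⇒ C = (-3/2, 0)
2. With QZ:ZK = r, write λ = r/(r+1) so Z = Q + λ·(K−Q); Z is affine-linear in λ
3. V is where the line through G parallel to KQ meets line JC ⇒ V = (-4, -5/3)
Every point depending on Z is an affine combination of Z and λ-independent points, so each such coordinate is linear in λ; the λ² term in each signed area is a multiple of (K−Q)×(K−Q) = 0, so 2·[GZV] and 2·[VJZ] are each linear in λ. Evaluating at λ=0 and λ=1:
  2·[GZV] = 5/3,   2·[VJZ] = 4·λ − 4
So [GZV]:[VJZ] = (5/3) / (4·λ − 4). Setting this equal to -5/2:
  5/3 = -5/2·(4·λ − 4)  ⇒  λ = 5/6
Then r = λ/(1−λ) = (5/6)/(1/6) = 5. Check: with r = 5, Z = (-5/2, -5/6) and [GZV]:[VJZ] = -5/2 as required.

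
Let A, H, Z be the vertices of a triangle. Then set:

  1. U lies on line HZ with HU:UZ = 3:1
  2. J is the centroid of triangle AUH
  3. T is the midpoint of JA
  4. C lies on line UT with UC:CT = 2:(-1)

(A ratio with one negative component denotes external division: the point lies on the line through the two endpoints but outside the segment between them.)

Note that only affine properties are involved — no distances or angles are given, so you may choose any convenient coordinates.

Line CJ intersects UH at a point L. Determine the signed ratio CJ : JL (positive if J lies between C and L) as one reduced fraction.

Assign A = (0, 0), H = (1, 0), Z = (0, 1) — the answer is frame-independent, so this choice is without loss of generality.
1. U lies on line HZ with HU:UZ = 3:1 ⇒ U = (1/4, 3/4)
2. J is the centroid of triangle AUH ⇒ J = (5/12, 1/4)
3. T is the midpoint of JA ⇒ T = (5/24, 1/8)
4. C lies on line UT with UC:CT = 2:(-1) ⇒ C = (1/6, -1/2)
line CJ meets UH at L = (1/2, 1/2)
J = C + t·(L−C) with t = 3/4, so CJ:JL = 3/4:1/4

CJ:JL = 3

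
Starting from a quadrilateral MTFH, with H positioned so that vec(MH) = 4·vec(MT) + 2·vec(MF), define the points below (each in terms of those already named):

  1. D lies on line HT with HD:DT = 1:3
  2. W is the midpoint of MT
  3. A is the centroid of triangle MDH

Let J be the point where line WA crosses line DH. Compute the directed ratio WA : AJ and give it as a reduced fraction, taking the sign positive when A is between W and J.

Choose coordinates M = (0, 0), T = (1, 0), F = (0, 1), H = (4, 2).
1. D lies on line HT with HD:DT = 1:3 ⇒ D = (13/4, 3/2)
2. W is the midpoint of MT ⇒ W = (1/2, 0)
3. A is the centroid of triangle MDH ⇒ A = (29/12, 7/6)
line WA meets DH at J = (25/4, 7/2)
A = W + t·(J−W) with t = 1/3, so WA:AJ = 1/3:2/3

WA:AJ = 1/2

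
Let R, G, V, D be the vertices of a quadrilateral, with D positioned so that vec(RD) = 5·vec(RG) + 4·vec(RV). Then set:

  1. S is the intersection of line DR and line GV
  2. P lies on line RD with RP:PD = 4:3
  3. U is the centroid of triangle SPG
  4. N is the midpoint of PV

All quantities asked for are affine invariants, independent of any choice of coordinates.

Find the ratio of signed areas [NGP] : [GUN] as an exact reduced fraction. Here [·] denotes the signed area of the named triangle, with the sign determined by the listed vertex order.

[NGP]:[GUN] = 27/5

Choose coordinates R = (0, 0), G = (1, 0), V = (0, 1), D = (5, 4).
1. S is the intersection of line DR and line GV ⇒ S = (5/9, 4/9)
2. P lies on line RD with RP:PD = 4:3 ⇒ P = (20/7, 16/7)
3. U is the centroid of triangle SPG ⇒ U = (278/189, 172/189)
4. N is the midpoint of PV ⇒ N = (10/7, 23/14)
2·[NGP] = 29/14, 2·[GUN] = 145/378
[NGP]:[GUN] = 29/14:145/378 = 27/5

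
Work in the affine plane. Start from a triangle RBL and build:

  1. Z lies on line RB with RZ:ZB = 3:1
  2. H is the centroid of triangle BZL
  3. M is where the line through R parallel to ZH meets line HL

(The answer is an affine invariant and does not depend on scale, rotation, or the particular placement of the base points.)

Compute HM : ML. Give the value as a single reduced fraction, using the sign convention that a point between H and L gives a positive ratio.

Set R = (0, 0), B = (1, 0), L = (0, 1); any affine frame gives the same invariant.
1. Z lies on line RB with RZ:ZB = 3:1 ⇒ Z = (3/4, 0)
2. H is the centroid of triangle BZL ⇒ H = (7/12, 1/3)
3. M is where the line through R parallel to ZH meets line HL ⇒ M = (-7/6, 7/3)
M = H + t·(L−H) with t = 3, so HM:ML = t:(1−t) = 3:-2

HM:ML = -3/2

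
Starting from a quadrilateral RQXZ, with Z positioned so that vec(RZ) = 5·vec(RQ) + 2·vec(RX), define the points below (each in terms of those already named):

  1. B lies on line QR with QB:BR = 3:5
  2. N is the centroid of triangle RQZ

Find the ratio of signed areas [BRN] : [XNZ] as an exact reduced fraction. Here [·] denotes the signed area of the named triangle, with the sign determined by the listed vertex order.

Assign R = (0, 0), Q = (1, 0), X = (0, 1), Z = (5, 2) — the answer is frame-independent, so this choice is without loss of generality.
1. B lies on line QR with QB:BR = 3:5 ⇒ B = (5/8, 0)
2. N is the centroid of triangle RQZ ⇒ N = (2, 2/3)
2·[BRN] = -5/12, 2·[XNZ] = 11/3
[BRN]:[XNZ] = -5/12:11/3 = -5/44

[BRN]:[XNZ] = -5/44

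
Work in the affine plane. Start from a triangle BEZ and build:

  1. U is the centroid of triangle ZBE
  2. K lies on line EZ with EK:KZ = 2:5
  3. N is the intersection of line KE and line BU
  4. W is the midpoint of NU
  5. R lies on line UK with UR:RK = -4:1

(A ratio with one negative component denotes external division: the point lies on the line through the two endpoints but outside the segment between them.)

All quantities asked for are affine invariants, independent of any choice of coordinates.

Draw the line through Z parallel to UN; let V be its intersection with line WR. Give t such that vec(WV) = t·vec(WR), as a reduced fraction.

t = -7/4

Work in coordinates with B = (0, 0), E = (1, 0), Z = (0, 1).
1. U is the centroid of triangle ZBE ⇒ U = (1/3, 1/3)
2. K lies on line EZ with EK:KZ = 2:5 ⇒ K = (5/7, 2/7)
3. N is the intersection of line KE and line BU ⇒ N = (1/2, 1/2)
4. W is the midpoint of NU ⇒ W = (5/12, 5/12)
5. R lies on line UK with UR:RK = -4:1 ⇒ R = (53/63, 17/63)
through Z parallel to UN: direction (1/6, 1/6); meets WR at V = (-47/144, 97/144)
V = W + t·(R−W) with t = -7/4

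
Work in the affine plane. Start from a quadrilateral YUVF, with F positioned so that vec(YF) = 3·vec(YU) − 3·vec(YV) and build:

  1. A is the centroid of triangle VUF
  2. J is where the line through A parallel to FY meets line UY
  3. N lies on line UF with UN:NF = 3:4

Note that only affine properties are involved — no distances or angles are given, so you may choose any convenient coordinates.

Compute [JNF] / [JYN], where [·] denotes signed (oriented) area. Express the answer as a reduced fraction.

[JNF]:[JYN] = -2/3

Choose coordinates Y = (0, 0), U = (1, 0), V = (0, 1), F = (3, -3).
1. A is the centroid of triangle VUF ⇒ A = (4/3, -2/3)
2. J is where the line through A parallel to FY meets line UY ⇒ J = (2/3, 0)
3. N lies on line UF with UN:NF = 3:4 ⇒ N = (13/7, -9/7)
2·[JNF] = -4/7, 2·[JYN] = 6/7
[JNF]:[JYN] = -4/7:6/7 = -2/3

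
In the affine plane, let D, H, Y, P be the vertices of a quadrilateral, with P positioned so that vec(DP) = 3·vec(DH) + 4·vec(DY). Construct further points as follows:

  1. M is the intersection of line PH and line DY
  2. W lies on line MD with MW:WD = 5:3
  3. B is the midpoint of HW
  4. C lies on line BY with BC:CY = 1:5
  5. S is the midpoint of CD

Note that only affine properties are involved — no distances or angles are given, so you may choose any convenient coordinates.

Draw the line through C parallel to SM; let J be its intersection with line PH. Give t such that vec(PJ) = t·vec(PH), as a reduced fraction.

Work in coordinates with D = (0, 0), H = (1, 0), Y = (0, 1), P = (3, 4).
1. M is the intersection of line PH and line DY ⇒ M = (0, -2)
2. W lies on line MD with MW:WD = 5:3 ⇒ W = (0, -3/4)
3. B is the midpoint of HW ⇒ B = (1/2, -3/8)
4. C lies on line BY with BC:CY = 1:5 ⇒ C = (5/12, -7/48)
5. S is the midpoint of CD ⇒ S = (5/24, -7/96)
through C parallel to SM: direction (-5/24, -185/96); meets PH at J = (8/29, -42/29)
J = P + t·(H−P) with t = 79/58

t = 79/58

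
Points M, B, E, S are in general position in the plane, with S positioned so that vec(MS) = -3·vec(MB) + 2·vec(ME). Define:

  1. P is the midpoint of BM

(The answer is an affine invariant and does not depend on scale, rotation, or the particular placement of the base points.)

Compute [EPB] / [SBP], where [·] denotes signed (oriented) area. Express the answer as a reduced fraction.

Work in coordinates with M = (0, 0), B = (1, 0), E = (0, 1), S = (-3, 2).
1. P is the midpoint of BM ⇒ P = (1/2, 0)
2·[EPB] = 1/2, 2·[SBP] = -1
[EPB]:[SBP] = 1/2:-1 = -1/2

[EPB]:[SBP] = -1/2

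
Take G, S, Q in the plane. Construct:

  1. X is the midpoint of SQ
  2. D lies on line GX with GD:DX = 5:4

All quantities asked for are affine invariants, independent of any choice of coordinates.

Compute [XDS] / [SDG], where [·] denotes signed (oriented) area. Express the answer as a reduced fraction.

[XDS]:[SDG] = 4/5

Choose coordinates G = (0, 0), S = (1, 0), Q = (0, 1).
1. X is the midpoint of SQ ⇒ X = (1/2, 1/2)
2. D lies on line GX with GD:DX = 5:4 ⇒ D = (5/18, 5/18)
2·[XDS] = 2/9, 2·[SDG] = 5/18
[XDS]:[SDG] = 2/9:5/18 = 4/5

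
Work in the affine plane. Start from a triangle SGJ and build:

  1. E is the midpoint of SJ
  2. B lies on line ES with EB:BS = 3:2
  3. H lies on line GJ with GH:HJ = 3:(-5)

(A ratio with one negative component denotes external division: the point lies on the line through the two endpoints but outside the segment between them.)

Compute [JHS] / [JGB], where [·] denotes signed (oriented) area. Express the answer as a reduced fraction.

Choose coordinates S = (0, 0), G = (1, 0), J = (0, 1).
1. E is the midpoint of SJ ⇒ E = (0, 1/2)
2. B lies on line ES with EB:BS = 3:2 ⇒ B = (0, 1/5)
3. H lies on line GJ with GH:HJ = 3:(-5) ⇒ H = (5/2, -3/2)
2·[JHS] = -5/2, 2·[JGB] = -4/5
[JHS]:[JGB] = -5/2:-4/5 = 25/8

[JHS]:[JGB] = 25/8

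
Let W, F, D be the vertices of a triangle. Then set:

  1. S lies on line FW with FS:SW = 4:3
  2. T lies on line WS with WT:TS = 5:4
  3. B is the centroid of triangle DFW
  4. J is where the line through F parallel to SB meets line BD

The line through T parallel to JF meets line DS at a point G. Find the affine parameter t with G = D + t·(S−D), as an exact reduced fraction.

t = -1/3

Choose coordinates W = (0, 0), F = (1, 0), D = (0, 1).
1. S lies on line FW with FS:SW = 4:3 ⇒ S = (3/7, 0)
2. T lies on line WS with WT:TS = 5:4 ⇒ T = (5/21, 0)
3. B is the centroid of triangle DFW ⇒ B = (1/3, 1/3)
4. J is where the line through F parallel to SB meets line BD ⇒ J = (5/3, -7/3)
through T parallel to JF: direction (-2/3, 7/3); meets DS at G = (-1/7, 4/3)
G = D + t·(S−D) with t = -1/3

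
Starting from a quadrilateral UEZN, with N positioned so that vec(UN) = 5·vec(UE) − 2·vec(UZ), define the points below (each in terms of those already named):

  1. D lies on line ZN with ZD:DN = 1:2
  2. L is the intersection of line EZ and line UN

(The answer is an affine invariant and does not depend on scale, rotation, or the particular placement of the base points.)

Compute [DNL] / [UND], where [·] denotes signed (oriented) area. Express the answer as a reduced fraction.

[DNL]:[UND] = -2/3

Assign U = (0, 0), E = (1, 0), Z = (0, 1), N = (5, -2) — the answer is frame-independent, so this choice is without loss of generality.
1. D lies on line ZN with ZD:DN = 1:2 ⇒ D = (5/3, 0)
2. L is the intersection of line EZ and line UN ⇒ L = (5/3, -2/3)
2·[DNL] = -20/9, 2·[UND] = 10/3
[DNL]:[UND] = -20/9:10/3 = -2/3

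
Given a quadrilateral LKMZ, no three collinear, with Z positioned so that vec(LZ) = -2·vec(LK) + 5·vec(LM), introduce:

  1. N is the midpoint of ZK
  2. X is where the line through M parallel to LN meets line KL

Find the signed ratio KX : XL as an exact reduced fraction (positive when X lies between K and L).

KX:XL = 4

Set L = (0, 0), K = (1, 0), M = (0, 1), Z = (-2, 5); any affine frame gives the same invariant.
1. N is the midpoint of ZK ⇒ N = (-1/2, 5/2)
2. X is where the line through M parallel to LN meets line KL ⇒ X = (1/5, 0)
X = K + t·(L−K) with t = 4/5, so KX:XL = t:(1−t) = 4/5:1/5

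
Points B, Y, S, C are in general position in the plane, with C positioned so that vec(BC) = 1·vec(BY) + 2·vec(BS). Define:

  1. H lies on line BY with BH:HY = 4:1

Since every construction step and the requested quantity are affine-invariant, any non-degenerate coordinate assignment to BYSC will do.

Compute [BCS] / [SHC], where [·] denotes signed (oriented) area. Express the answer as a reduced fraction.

[BCS]:[SHC] = 5/9

Set B = (0, 0), Y = (1, 0), S = (0, 1), C = (1, 2); any affine frame gives the same invariant.
1. H lies on line BY with BH:HY = 4:1 ⇒ H = (4/5, 0)
2·[BCS] = 1, 2·[SHC] = 9/5
[BCS]:[SHC] = 1:9/5 = 5/9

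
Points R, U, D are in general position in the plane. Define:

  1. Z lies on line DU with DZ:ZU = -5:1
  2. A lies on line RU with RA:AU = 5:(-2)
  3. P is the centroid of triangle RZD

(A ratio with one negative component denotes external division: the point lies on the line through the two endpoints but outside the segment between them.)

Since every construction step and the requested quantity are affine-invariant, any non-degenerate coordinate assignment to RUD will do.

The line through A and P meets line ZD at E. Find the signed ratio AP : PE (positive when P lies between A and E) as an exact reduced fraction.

Assign R = (0, 0), U = (1, 0), D = (0, 1) — the answer is frame-independent, so this choice is without loss of generality.
1. Z lies on line DU with DZ:ZU = -5:1 ⇒ Z = (5/4, -1/4)
2. A lies on line RU with RA:AU = 5:(-2) ⇒ A = (5/3, 0)
3. P is the centroid of triangle RZD ⇒ P = (5/12, 1/4)
line AP meets ZD at E = (5/6, 1/6)
P = A + t·(E−A) with t = 3/2, so AP:PE = 3/2:-1/2

AP:PE = -3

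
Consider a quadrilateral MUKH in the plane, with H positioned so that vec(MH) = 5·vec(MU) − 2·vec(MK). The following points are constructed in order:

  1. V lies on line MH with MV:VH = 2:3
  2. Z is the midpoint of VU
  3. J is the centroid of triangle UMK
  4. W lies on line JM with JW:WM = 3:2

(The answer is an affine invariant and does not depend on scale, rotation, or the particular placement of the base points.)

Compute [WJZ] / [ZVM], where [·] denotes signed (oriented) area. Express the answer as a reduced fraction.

Assign M = (0, 0), U = (1, 0), K = (0, 1), H = (5, -2) — the answer is frame-independent, so this choice is without loss of generality.
1. V lies on line MH with MV:VH = 2:3 ⇒ V = (2, -4/5)
2. Z is the midpoint of VU ⇒ Z = (3/2, -2/5)
3. J is the centroid of triangle UMK ⇒ J = (1/3, 1/3)
4. W lies on line JM with JW:WM = 3:2 ⇒ W = (2/15, 2/15)
2·[WJZ] = -19/50, 2·[ZVM] = -2/5
[WJZ]:[ZVM] = -19/50:-2/5 = 19/20

[WJZ]:[ZVM] = 19/20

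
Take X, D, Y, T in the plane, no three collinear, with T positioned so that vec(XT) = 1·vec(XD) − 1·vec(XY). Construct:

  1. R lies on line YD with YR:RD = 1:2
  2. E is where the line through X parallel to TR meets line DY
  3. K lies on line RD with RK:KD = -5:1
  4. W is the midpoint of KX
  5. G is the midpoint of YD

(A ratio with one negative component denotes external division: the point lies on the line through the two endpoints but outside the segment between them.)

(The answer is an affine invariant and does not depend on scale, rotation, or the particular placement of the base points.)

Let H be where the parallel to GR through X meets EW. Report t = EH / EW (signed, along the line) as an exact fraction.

Assign X = (0, 0), D = (1, 0), Y = (0, 1), T = (1, -1) — the answer is frame-independent, so this choice is without loss of generality.
1. R lies on line YD with YR:RD = 1:2 ⇒ R = (1/3, 2/3)
2. E is where the line through X parallel to TR meets line DY ⇒ E = (-2/3, 5/3)
3. K lies on line RD with RK:KD = -5:1 ⇒ K = (7/6, -1/6)
4. W is the midpoint of KX ⇒ W = (7/12, -1/12)
5. G is the midpoint of YD ⇒ G = (1/2, 1/2)
through X parallel to GR: direction (-1/6, 1/6); meets EW at H = (11/6, -11/6)
H = E + t·(W−E) with t = 2

t = 2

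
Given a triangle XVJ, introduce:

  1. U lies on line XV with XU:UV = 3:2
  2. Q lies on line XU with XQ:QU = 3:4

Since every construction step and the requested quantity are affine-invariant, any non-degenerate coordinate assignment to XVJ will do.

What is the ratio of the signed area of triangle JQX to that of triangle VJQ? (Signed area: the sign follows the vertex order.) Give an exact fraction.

[JQX]:[VJQ] = -9/26

Choose coordinates X = (0, 0), V = (1, 0), J = (0, 1).
1. U lies on line XV with XU:UV = 3:2 ⇒ U = (3/5, 0)
2. Q lies on line XU with XQ:QU = 3:4 ⇒ Q = (9/35, 0)
2·[JQX] = -9/35, 2·[VJQ] = 26/35
[JQX]:[VJQ] = -9/35:26/35 = -9/26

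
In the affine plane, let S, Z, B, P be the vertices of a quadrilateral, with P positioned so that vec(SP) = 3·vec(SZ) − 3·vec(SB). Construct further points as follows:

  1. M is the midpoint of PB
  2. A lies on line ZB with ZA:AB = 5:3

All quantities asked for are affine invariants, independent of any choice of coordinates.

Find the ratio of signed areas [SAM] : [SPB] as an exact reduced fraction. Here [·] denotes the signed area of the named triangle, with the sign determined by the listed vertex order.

Set S = (0, 0), Z = (1, 0), B = (0, 1), P = (3, -3); any affine frame gives the same invariant.
1. M is the midpoint of PB ⇒ M = (3/2, -1)
2. A lies on line ZB with ZA:AB = 5:3 ⇒ A = (3/8, 5/8)
2·[SAM] = -21/16, 2·[SPB] = 3
[SAM]:[SPB] = -21/16:3 = -7/16

[SAM]:[SPB] = -7/16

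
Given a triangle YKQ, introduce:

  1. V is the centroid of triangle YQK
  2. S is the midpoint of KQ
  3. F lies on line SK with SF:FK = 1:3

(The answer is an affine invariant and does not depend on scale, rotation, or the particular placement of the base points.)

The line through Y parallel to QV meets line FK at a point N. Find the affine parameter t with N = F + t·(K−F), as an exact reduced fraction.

Work in coordinates with Y = (0, 0), K = (1, 0), Q = (0, 1).
1. V is the centroid of triangle YQK ⇒ V = (1/3, 1/3)
2. S is the midpoint of KQ ⇒ S = (1/2, 1/2)
3. F lies on line SK with SF:FK = 1:3 ⇒ F = (5/8, 3/8)
through Y parallel to QV: direction (1/3, -2/3); meets FK at N = (-1, 2)
N = F + t·(K−F) with t = -13/3

t = -13/3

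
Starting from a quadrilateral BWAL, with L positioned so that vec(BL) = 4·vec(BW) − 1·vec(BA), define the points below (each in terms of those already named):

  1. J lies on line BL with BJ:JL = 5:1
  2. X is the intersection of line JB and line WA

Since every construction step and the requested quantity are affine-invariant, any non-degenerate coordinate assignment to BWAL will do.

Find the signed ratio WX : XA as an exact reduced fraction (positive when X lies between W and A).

Choose coordinates B = (0, 0), W = (1, 0), A = (0, 1), L = (4, -1).
1. J lies on line BL with BJ:JL = 5:1 ⇒ J = (10/3, -5/6)
2. X is the intersection of line JB and line WA ⇒ X = (4/3, -1/3)
X = W + t·(A−W) with t = -1/3, so WX:XA = t:(1−t) = -1/3:4/3

WX:XA = -1/4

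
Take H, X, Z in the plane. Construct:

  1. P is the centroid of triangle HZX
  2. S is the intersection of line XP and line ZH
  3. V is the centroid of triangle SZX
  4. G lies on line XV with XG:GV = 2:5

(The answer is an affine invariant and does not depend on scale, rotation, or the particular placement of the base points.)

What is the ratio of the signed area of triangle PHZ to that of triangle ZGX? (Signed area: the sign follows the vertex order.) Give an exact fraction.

[PHZ]:[ZGX] = -7

Work in coordinates with H = (0, 0), X = (1, 0), Z = (0, 1).
1. P is the centroid of triangle HZX ⇒ P = (1/3, 1/3)
2. S is the intersection of line XP and line ZH ⇒ S = (0, 1/2)
3. V is the centroid of triangle SZX ⇒ V = (1/3, 1/2)
4. G lies on line XV with XG:GV = 2:5 ⇒ G = (17/21, 1/7)
2·[PHZ] = -1/3, 2·[ZGX] = 1/21
[PHZ]:[ZGX] = -1/3:1/21 = -7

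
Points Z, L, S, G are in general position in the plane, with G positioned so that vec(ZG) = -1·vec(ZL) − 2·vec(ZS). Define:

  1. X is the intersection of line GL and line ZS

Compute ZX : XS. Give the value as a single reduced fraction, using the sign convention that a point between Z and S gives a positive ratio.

Work in coordinates with Z = (0, 0), L = (1, 0), S = (0, 1), G = (-1, -2).
1. X is the intersection of line GL and line ZS ⇒ X = (0, -1)
X = Z + t·(S−Z) with t = -1, so ZX:XS = t:(1−t) = -1:2

ZX:XS = -1/2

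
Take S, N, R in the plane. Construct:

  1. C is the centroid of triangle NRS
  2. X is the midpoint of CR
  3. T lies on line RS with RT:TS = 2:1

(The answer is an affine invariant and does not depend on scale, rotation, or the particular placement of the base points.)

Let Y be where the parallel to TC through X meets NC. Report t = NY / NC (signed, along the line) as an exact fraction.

t = 2

Work in coordinates with S = (0, 0), N = (1, 0), R = (0, 1).
1. C is the centroid of triangle NRS ⇒ C = (1/3, 1/3)
2. X is the midpoint of CR ⇒ X = (1/6, 2/3)
3. T lies on line RS with RT:TS = 2:1 ⇒ T = (0, 1/3)
through X parallel to TC: direction (1/3, 0); meets NC at Y = (-1/3, 2/3)
Y = N + t·(C−N) with t = 2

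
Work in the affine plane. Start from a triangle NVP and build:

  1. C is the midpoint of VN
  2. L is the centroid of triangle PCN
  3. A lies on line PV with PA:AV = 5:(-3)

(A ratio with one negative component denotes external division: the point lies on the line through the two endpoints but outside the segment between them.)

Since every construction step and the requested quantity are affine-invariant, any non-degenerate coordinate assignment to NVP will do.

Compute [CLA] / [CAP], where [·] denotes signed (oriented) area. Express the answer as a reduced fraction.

Assign N = (0, 0), V = (1, 0), P = (0, 1) — the answer is frame-independent, so this choice is without loss of generality.
1. C is the midpoint of VN ⇒ C = (1/2, 0)
2. L is the centroid of triangle PCN ⇒ L = (1/6, 1/3)
3. A lies on line PV with PA:AV = 5:(-3) ⇒ A = (5/2, -3/2)
2·[CLA] = -1/6, 2·[CAP] = 5/4
[CLA]:[CAP] = -1/6:5/4 = -2/15

[CLA]:[CAP] = -2/15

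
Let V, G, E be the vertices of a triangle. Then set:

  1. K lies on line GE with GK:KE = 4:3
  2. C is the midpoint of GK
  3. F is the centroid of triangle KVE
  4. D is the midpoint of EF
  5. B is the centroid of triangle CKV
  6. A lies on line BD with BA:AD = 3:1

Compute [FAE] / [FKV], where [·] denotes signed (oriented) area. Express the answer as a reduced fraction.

[FAE]:[FKV] = -5/36

Work in coordinates with V = (0, 0), G = (1, 0), E = (0, 1).
1. K lies on line GE with GK:KE = 4:3 ⇒ K = (3/7, 4/7)
2. C is the midpoint of GK ⇒ C = (5/7, 2/7)
3. F is the centroid of triangle KVE ⇒ F = (1/7, 11/21)
4. D is the midpoint of EF ⇒ D = (1/14, 16/21)
5. B is the centroid of triangle CKV ⇒ B = (8/21, 2/7)
6. A lies on line BD with BA:AD = 3:1 ⇒ A = (25/168, 9/14)
2·[FAE] = 5/252, 2·[FKV] = -1/7
[FAE]:[FKV] = 5/252:-1/7 = -5/36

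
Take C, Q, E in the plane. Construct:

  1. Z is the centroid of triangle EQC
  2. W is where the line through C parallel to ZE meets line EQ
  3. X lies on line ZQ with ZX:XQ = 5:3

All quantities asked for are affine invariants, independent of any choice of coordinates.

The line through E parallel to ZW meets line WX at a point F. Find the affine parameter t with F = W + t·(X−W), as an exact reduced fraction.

t = 4/5

Assign C = (0, 0), Q = (1, 0), E = (0, 1) — the answer is frame-independent, so this choice is without loss of generality.
1. Z is the centroid of triangle EQC ⇒ Z = (1/3, 1/3)
2. W is where the line through C parallel to ZE meets line EQ ⇒ W = (-1, 2)
3. X lies on line ZQ with ZX:XQ = 5:3 ⇒ X = (3/4, 1/8)
through E parallel to ZW: direction (-4/3, 5/3); meets WX at F = (2/5, 1/2)
F = W + t·(X−W) with t = 4/5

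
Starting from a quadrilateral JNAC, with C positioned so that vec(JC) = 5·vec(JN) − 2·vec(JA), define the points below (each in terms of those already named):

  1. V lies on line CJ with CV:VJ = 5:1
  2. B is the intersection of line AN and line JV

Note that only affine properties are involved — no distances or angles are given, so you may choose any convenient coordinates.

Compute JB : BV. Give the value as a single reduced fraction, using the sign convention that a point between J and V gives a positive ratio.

Choose coordinates J = (0, 0), N = (1, 0), A = (0, 1), C = (5, -2).
1. V lies on line CJ with CV:VJ = 5:1 ⇒ V = (5/6, -1/3)
2. B is the intersection of line AN and line JV ⇒ B = (5/3, -2/3)
B = J + t·(V−J) with t = 2, so JB:BV = t:(1−t) = 2:-1

JB:BV = -2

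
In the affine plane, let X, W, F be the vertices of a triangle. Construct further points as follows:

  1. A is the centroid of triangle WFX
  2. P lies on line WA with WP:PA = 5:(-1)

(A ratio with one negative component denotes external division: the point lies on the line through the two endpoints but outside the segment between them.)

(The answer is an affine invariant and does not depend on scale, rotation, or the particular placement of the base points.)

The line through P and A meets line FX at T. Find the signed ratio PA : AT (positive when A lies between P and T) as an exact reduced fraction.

Set X = (0, 0), W = (1, 0), F = (0, 1); any affine frame gives the same invariant.
1. A is the centroid of triangle WFX ⇒ A = (1/3, 1/3)
2. P lies on line WA with WP:PA = 5:(-1) ⇒ P = (1/6, 5/12)
line PA meets FX at T = (0, 1/2)
A = P + t·(T−P) with t = -1, so PA:AT = -1:2

PA:AT = -1/2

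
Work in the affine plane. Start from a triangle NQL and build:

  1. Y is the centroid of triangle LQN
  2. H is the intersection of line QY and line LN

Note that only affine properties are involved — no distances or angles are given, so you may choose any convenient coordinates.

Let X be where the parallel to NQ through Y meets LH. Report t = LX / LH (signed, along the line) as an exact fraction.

Set N = (0, 0), Q = (1, 0), L = (0, 1); any affine frame gives the same invariant.
1. Y is the centroid of triangle LQN ⇒ Y = (1/3, 1/3)
2. H is the intersection of line QY and line LN ⇒ H = (0, 1/2)
through Y parallel to NQ: direction (1, 0); meets LH at X = (0, 1/3)
X = L + t·(H−L) with t = 4/3

t = 4/3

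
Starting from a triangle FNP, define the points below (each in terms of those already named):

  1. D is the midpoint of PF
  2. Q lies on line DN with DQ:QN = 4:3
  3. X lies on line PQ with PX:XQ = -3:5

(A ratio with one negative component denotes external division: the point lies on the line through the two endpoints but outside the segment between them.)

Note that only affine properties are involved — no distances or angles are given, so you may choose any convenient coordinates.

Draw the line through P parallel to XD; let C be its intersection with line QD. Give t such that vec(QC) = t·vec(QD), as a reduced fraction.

Set F = (0, 0), N = (1, 0), P = (0, 1); any affine frame gives the same invariant.
1. D is the midpoint of PF ⇒ D = (0, 1/2)
2. Q lies on line DN with DQ:QN = 4:3 ⇒ Q = (4/7, 3/14)
3. X lies on line PQ with PX:XQ = -3:5 ⇒ X = (-6/7, 61/28)
through P parallel to XD: direction (6/7, -47/28); meets QD at C = (12/35, 23/70)
C = Q + t·(D−Q) with t = 2/5

t = 2/5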